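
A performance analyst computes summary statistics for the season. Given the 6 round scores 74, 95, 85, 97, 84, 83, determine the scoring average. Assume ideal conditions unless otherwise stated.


Average = sum / n
Sum = 518
Average = 518 / 6 = 86.3333

86.3333


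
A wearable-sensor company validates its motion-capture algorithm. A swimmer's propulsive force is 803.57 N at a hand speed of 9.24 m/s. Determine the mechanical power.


P = F * v
P = 803.57 * 9.24
P = 7424.9868 W

7424.9868 W


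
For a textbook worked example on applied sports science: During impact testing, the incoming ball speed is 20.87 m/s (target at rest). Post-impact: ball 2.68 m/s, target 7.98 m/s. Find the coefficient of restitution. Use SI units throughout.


e = (v2_after - v1_after) / (v1_before - v2_before)
Numerator = 7.98 - 2.68 = 5.3
Denominator = 20.87 - 0 = 20.87
e = 5.3 / 20.87 = 0.254

0.254


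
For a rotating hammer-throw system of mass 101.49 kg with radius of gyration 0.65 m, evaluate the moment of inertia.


I = m * k^2
I = 101.49 * 0.65^2
I = 101.49 * 0.4225 = 42.8795 kg*m^2

42.8795 kg*m^2


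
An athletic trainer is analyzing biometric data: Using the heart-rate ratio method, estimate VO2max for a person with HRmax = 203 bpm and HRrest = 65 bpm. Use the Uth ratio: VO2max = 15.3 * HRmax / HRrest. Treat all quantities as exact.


VO2max = 15.3 * HRmax / HRrest
VO2max = 15.3 * 203 / 65
VO2max = 3105.9 / 65 = 47.7831 mL/kg/min

47.7831 mL/kg/min


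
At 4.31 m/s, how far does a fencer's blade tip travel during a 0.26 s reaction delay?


d = v * t
d = 4.31 * 0.26
d = 1.1206 m

1.1206 m


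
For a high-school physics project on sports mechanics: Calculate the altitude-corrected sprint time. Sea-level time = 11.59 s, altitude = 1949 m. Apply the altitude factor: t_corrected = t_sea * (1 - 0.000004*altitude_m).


Correction factor = 1 - 0.000004 * 1949 = 0.992204
t_corrected = t_sea * factor = 11.59 * 0.992204
t_corrected = 11.4996 s

11.4996 s


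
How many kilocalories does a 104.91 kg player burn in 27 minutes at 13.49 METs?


kcal = MET * mass * time_hr
Convert time: 27 min = 0.45 hr
kcal = 13.49 * 104.91 * 0.45
kcal = 636.8562 kcal

636.8562 kcal


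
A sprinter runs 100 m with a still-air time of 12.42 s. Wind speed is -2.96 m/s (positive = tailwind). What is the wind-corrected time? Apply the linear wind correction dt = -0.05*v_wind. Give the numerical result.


dt = -0.05 * v_wind = -0.05 * -2.96 = 0.148 s
t_corrected = t_still + dt = 12.42 + (0.148)
t_corrected = 12.568 s

12.568 s


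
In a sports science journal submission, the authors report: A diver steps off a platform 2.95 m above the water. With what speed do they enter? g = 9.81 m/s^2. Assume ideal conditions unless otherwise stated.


v = sqrt(2 * g * h)
v = sqrt(2 * 9.81 * 2.95)
v = sqrt(57.879) = 7.6078 m/s

7.6078 m/s


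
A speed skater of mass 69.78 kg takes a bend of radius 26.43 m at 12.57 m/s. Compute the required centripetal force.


Fc = m * v^2 / r
v^2 = 12.57^2 = 158.0049
Fc = 69.78 * 158.0049 / 26.43
Fc = 11025.5819 / 26.43 = 417.1616 N

417.1616 N


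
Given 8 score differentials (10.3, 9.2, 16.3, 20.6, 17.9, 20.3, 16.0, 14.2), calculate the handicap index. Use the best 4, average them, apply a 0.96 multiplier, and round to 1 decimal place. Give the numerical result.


All differentials: 10.3, 9.2, 16.3, 20.6, 17.9, 20.3, 16.0, 14.2
Sorted: 9.2, 10.3, 14.2, 16.0, 16.3, 17.9, 20.3, 20.6
Best 4: 9.2, 10.3, 14.2, 16.0
Average of best = 49.7 / 4 = 12.425
Raw index = 12.425 * 0.96 = 11.928
Handicap index = round(11.928, 1) = 11.9

11.9


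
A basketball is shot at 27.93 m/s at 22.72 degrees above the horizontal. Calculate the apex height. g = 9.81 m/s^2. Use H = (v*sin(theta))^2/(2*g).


H = (v*sin(theta))^2 / (2*g)
vy = v*sin(theta) = 27.93 * sin(22.72 deg) = 10.7873 m/s
H = vy^2 / (2*g) = 116.3669 / (2*9.81)
H = 116.3669 / 19.62 = 5.931 m

5.931 m


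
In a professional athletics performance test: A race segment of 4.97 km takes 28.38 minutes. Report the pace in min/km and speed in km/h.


Pace = time / distance = 28.38 min / 4.97 km = 5.7103 min/km
Speed = distance / time_in_hours = 4.97 / 0.473 hr
Speed = 10.5074 km/h

5.7103 min/km, 10.5074 km/h


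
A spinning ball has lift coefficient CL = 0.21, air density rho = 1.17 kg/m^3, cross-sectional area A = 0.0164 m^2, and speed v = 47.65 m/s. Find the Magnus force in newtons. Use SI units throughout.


FM = 0.5 * CL * rho * A * v^2
FM = 0.5 * 0.21 * 1.17 * 0.0164 * 47.65^2
v^2 = 2270.5225
FM = 0.5 * 0.21 * 1.17 * 0.0164 * 2270.5225 = 4.5745 N

4.5745 N


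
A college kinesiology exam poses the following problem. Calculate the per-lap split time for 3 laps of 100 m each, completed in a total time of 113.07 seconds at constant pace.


Split time = total_time / n_laps = 113.07 / 3
Split time = 37.69 s per lap

37.69 s


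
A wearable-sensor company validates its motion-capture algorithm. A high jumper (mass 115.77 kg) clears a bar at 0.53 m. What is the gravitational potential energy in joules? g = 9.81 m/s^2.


PE = m * g * h
PE = 115.77 * 9.81 * 0.53
PE = 1135.7037 * 0.53 = 601.923 J

601.923 J


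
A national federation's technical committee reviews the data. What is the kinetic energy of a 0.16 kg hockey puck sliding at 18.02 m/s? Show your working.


KE = 0.5 * m * v^2
KE = 0.5 * 0.16 * 18.02^2
KE = 0.5 * 0.16 * 324.7204 = 25.9776 J

25.9776 J


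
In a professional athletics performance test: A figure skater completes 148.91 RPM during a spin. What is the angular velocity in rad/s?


omega = RPM * 2 * pi / 60
omega = 148.91 * 2 * 3.14159 / 60
omega = 935.6291 / 60 = 15.5938 rad/s

15.5938 rad/s


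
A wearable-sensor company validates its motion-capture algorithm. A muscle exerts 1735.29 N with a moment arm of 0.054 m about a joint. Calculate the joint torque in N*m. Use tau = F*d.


tau = F * d
tau = 1735.29 * 0.054
tau = 93.7057 N*m

93.7057 N*m


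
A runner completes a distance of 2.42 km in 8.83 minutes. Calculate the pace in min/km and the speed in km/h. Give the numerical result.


Pace = time / distance = 8.83 min / 2.42 km = 3.6488 min/km
Speed = distance / time_in_hours = 2.42 / 0.1472 hr
Speed = 16.4439 km/h

3.6488 min/km, 16.4439 km/h


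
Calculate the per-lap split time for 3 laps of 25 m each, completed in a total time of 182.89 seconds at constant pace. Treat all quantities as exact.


Split time = total_time / n_laps = 182.89 / 3
Split time = 60.9633 s per lap

60.9633 s


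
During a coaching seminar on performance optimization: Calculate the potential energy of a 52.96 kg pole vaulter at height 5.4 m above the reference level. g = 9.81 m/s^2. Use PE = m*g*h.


PE = m * g * h
PE = 52.96 * 9.81 * 5.4
PE = 519.5376 * 5.4 = 2805.503 J

2805.503 J


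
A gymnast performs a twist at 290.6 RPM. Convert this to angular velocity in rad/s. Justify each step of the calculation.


omega = RPM * 2 * pi / 60
omega = 290.6 * 2 * 3.14159 / 60
omega = 1825.8937 / 60 = 30.4316 rad/s

30.4316 rad/s


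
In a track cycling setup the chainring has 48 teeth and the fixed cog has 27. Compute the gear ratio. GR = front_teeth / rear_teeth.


GR = front_teeth / rear_teeth
GR = 48 / 27
GR = 1.7778

1.7778


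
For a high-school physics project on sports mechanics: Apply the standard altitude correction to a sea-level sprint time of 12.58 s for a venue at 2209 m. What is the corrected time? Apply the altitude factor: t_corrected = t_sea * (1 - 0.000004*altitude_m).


Correction factor = 1 - 0.000004 * 2209 = 0.991164
t_corrected = t_sea * factor = 12.58 * 0.991164
t_corrected = 12.4688 s

12.4688 s


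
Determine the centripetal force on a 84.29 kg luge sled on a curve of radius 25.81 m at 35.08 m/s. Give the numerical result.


Fc = m * v^2 / r
v^2 = 35.08^2 = 1230.6064
Fc = 84.29 * 1230.6064 / 25.81
Fc = 103727.8135 / 25.81 = 4018.9002 N

4018.9002 N


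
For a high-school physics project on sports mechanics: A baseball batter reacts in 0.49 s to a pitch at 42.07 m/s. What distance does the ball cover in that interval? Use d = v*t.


d = v * t
d = 42.07 * 0.49
d = 20.6143 m

20.6143 m


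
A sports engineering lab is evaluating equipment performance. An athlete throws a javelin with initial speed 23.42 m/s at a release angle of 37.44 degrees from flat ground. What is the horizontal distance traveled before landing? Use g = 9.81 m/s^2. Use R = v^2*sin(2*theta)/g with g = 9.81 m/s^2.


R = v^2 * sin(2*theta) / g
Convert angle to radians: theta = 37.44 deg = 0.6535 rad
sin(2*theta) = sin(1.3069) = 0.9654
R = 23.42^2 * 0.9654 / 9.81
R = 548.4964 * 0.9654 / 9.81 = 53.9764 m

53.9764 m


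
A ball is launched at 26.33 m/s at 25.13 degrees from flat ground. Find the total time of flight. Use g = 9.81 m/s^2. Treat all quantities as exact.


T = 2*v*sin(theta)/g
sin(theta) = sin(25.13 deg) = 0.4247
T = 2*26.33*0.4247 / 9.81
T = 22.3633 / 9.81 = 2.2796 s

2.2796 s


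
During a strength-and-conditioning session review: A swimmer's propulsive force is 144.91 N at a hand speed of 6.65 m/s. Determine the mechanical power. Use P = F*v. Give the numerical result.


P = F * v
P = 144.91 * 6.65
P = 963.6515 W

963.6515 W


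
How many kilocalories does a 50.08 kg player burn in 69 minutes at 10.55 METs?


kcal = MET * mass * time_hr
Convert time: 69 min = 1.15 hr
kcal = 10.55 * 50.08 * 1.15
kcal = 607.5956 kcal

607.5956 kcal


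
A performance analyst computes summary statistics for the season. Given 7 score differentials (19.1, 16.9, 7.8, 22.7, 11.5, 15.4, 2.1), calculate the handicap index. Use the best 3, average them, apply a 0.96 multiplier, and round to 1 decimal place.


All differentials: 19.1, 16.9, 7.8, 22.7, 11.5, 15.4, 2.1
Sorted: 2.1, 7.8, 11.5, 15.4, 16.9, 19.1, 22.7
Best 3: 2.1, 7.8, 11.5
Average of best = 21.4 / 3 = 7.1333
Raw index = 7.1333 * 0.96 = 6.848
Handicap index = round(6.848, 1) = 6.8

6.8


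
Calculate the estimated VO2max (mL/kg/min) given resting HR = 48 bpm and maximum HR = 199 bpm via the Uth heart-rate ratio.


VO2max = 15.3 * HRmax / HRrest
VO2max = 15.3 * 199 / 48
VO2max = 3044.7 / 48 = 63.4313 mL/kg/min

63.4313 mL/kg/min


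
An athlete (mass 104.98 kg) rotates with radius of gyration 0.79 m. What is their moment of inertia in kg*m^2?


I = m * k^2
I = 104.98 * 0.79^2
I = 104.98 * 0.6241 = 65.518 kg*m^2

65.518 kg*m^2


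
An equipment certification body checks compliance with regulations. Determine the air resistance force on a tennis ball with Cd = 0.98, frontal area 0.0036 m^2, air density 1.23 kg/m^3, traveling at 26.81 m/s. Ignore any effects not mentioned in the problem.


Fd = 0.5 * Cd * rho * A * v^2
Fd = 0.5 * 0.98 * 1.23 * 0.0036 * 26.81^2
v^2 = 718.7761
Fd = 0.5 * 0.98 * 1.23 * 0.0036 * 718.7761 = 1.5595 N

1.5595 N


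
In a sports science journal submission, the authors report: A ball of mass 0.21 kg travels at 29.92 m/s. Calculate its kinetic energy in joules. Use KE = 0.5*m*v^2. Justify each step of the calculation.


KE = 0.5 * m * v^2
KE = 0.5 * 0.21 * 29.92^2
KE = 0.5 * 0.21 * 895.2064 = 93.9967 J

93.9967 J


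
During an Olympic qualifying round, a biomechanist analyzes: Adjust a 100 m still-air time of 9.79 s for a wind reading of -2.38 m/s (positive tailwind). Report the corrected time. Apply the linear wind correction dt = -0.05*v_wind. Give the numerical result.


dt = -0.05 * v_wind = -0.05 * -2.38 = 0.119 s
t_corrected = t_still + dt = 9.79 + (0.119)
t_corrected = 9.909 s

9.909 s


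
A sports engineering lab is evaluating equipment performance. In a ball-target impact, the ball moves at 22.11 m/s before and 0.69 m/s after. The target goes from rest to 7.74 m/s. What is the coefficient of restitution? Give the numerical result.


e = (v2_after - v1_after) / (v1_before - v2_before)
Numerator = 7.74 - 0.69 = 7.05
Denominator = 22.11 - 0 = 22.11
e = 7.05 / 22.11 = 0.3189

0.3189


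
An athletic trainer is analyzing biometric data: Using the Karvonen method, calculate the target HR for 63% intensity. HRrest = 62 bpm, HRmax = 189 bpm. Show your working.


Target = HRrest + pct*(HRmax - HRrest)
Heart rate reserve = HRmax - HRrest = 189 - 62 = 127 bpm
Fraction = 63% = 0.63
Target = 62 + 0.63 * 127
Target = 62 + 80.01 = 142.01 bpm

142.01 bpm


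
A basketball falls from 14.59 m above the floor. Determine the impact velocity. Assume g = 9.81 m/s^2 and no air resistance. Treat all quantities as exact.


v = sqrt(2 * g * h)
v = sqrt(2 * 9.81 * 14.59)
v = sqrt(286.2558) = 16.9191 m/s

16.9191 m/s


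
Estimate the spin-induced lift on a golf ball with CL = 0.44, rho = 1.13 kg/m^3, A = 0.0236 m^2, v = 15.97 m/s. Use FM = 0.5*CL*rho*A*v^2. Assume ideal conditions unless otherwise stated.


FM = 0.5 * CL * rho * A * v^2
FM = 0.5 * 0.44 * 1.13 * 0.0236 * 15.97^2
v^2 = 255.0409
FM = 0.5 * 0.44 * 1.13 * 0.0236 * 255.0409 = 1.4963 N

1.4963 N


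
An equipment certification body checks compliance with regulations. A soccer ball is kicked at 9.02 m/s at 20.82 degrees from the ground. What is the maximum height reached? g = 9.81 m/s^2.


H = (v*sin(theta))^2 / (2*g)
vy = v*sin(theta) = 9.02 * sin(20.82 deg) = 3.206 m/s
H = vy^2 / (2*g) = 10.2785 / (2*9.81)
H = 10.2785 / 19.62 = 0.5239 m

0.5239 m


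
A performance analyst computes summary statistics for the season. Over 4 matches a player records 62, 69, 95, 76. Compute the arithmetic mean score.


Average = sum / n
Sum = 302
Average = 302 / 4 = 75.5

75.5


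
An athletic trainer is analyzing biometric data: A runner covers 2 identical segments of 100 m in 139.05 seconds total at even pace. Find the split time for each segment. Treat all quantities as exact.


Split time = total_time / n_laps = 139.05 / 2
Split time = 69.525 s per lap

69.525 s


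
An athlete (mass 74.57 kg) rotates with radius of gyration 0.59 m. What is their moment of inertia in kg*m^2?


I = m * k^2
I = 74.57 * 0.59^2
I = 74.57 * 0.3481 = 25.9578 kg*m^2

25.9578 kg*m^2


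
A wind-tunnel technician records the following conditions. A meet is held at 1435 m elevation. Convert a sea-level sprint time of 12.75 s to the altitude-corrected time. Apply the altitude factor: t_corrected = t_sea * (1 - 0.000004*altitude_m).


Correction factor = 1 - 0.000004 * 1435 = 0.99426
t_corrected = t_sea * factor = 12.75 * 0.99426
t_corrected = 12.6768 s

12.6768 s


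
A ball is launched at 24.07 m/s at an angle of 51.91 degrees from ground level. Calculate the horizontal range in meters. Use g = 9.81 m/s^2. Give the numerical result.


R = v^2 * sin(2*theta) / g
Convert angle to radians: theta = 51.91 deg = 0.906 rad
sin(2*theta) = sin(1.812) = 0.9711
R = 24.07^2 * 0.9711 / 9.81
R = 579.3649 * 0.9711 / 9.81 = 57.3489 m

57.3489 m


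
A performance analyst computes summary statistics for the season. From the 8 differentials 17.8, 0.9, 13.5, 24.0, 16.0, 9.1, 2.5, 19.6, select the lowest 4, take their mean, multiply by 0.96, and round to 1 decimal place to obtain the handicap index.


All differentials: 17.8, 0.9, 13.5, 24.0, 16.0, 9.1, 2.5, 19.6
Sorted: 0.9, 2.5, 9.1, 13.5, 16.0, 17.8, 19.6, 24.0
Best 4: 0.9, 2.5, 9.1, 13.5
Average of best = 26 / 4 = 6.5
Raw index = 6.5 * 0.96 = 6.24
Handicap index = round(6.24, 1) = 6.2

6.2


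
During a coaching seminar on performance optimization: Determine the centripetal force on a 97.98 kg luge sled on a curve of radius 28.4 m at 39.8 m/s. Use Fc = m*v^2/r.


Fc = m * v^2 / r
v^2 = 39.8^2 = 1584.04
Fc = 97.98 * 1584.04 / 28.4
Fc = 155204.2392 / 28.4 = 5464.938 N

5464.938 N


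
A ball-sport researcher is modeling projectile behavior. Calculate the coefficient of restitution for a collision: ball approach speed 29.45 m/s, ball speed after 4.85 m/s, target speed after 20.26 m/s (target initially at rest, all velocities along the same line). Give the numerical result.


e = (v2_after - v1_after) / (v1_before - v2_before)
Numerator = 20.26 - 4.85 = 15.41
Denominator = 29.45 - 0 = 29.45
e = 15.41 / 29.45 = 0.5233

0.5233


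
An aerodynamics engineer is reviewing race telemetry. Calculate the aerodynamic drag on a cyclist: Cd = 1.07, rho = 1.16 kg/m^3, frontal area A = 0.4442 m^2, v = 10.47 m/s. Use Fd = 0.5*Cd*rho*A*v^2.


Fd = 0.5 * Cd * rho * A * v^2
Fd = 0.5 * 1.07 * 1.16 * 0.4442 * 10.47^2
v^2 = 109.6209
Fd = 0.5 * 1.07 * 1.16 * 0.4442 * 109.6209 = 30.2193 N

30.2193 N


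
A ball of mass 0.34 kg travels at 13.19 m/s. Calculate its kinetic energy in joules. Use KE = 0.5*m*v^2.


KE = 0.5 * m * v^2
KE = 0.5 * 0.34 * 13.19^2
KE = 0.5 * 0.34 * 173.9761 = 29.5759 J

29.5759 J


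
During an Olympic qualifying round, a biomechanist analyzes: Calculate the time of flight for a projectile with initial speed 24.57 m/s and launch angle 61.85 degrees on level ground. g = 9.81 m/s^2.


T = 2*v*sin(theta)/g
sin(theta) = sin(61.85 deg) = 0.8817
T = 2*24.57*0.8817 / 9.81
T = 43.3275 / 9.81 = 4.4167 s

4.4167 s


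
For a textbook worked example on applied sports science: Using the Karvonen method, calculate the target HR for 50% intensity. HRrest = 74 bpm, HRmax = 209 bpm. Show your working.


Target = HRrest + pct*(HRmax - HRrest)
Heart rate reserve = HRmax - HRrest = 209 - 74 = 135 bpm
Fraction = 50% = 0.5
Target = 74 + 0.5 * 135
Target = 74 + 67.5 = 141.5 bpm

141.5 bpm


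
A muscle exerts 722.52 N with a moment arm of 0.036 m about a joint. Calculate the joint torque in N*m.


tau = F * d
tau = 722.52 * 0.036
tau = 26.0107 N*m

26.0107 N*m


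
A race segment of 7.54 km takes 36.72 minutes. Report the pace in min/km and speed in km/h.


Pace = time / distance = 36.72 min / 7.54 km = 4.87 min/km
Speed = distance / time_in_hours = 7.54 / 0.612 hr
Speed = 12.3203 km/h

4.87 min/km, 12.3203 km/h


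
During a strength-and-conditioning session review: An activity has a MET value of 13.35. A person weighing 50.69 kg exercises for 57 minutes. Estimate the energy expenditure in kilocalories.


kcal = MET * mass * time_hr
Convert time: 57 min = 0.95 hr
kcal = 13.35 * 50.69 * 0.95
kcal = 642.8759 kcal

642.8759 kcal


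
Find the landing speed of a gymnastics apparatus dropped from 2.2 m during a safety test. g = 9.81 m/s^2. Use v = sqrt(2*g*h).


v = sqrt(2 * g * h)
v = sqrt(2 * 9.81 * 2.2)
v = sqrt(43.164) = 6.5699 m/s

6.5699 m/s


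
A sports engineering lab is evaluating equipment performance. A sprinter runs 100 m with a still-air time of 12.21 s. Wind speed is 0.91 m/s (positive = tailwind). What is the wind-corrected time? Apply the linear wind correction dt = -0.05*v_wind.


dt = -0.05 * v_wind = -0.05 * 0.91 = -0.0455 s
t_corrected = t_still + dt = 12.21 + (-0.0455)
t_corrected = 12.1645 s

12.1645 s


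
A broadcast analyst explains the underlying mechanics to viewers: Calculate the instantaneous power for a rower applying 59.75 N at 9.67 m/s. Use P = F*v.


P = F * v
P = 59.75 * 9.67
P = 577.7825 W

577.7825 W


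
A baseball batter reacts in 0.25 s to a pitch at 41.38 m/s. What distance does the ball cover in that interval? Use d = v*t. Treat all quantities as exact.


d = v * t
d = 41.38 * 0.25
d = 10.345 m

10.345 m


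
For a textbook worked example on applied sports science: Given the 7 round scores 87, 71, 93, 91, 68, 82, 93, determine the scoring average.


Average = sum / n
Sum = 585
Average = 585 / 7 = 83.5714

83.5714


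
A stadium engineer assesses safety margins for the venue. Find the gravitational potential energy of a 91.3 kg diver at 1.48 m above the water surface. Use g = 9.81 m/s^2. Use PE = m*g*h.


PE = m * g * h
PE = 91.3 * 9.81 * 1.48
PE = 895.653 * 1.48 = 1325.5664 J

1325.5664 J


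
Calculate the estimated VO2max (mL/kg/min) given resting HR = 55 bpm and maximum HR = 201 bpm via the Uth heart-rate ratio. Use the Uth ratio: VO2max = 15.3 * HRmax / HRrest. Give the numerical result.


VO2max = 15.3 * HRmax / HRrest
VO2max = 15.3 * 201 / 55
VO2max = 3075.3 / 55 = 55.9145 mL/kg/min

55.9145 mL/kg/min


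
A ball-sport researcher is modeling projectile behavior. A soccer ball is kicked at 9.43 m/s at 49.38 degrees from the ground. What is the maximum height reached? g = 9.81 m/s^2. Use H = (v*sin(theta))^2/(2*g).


H = (v*sin(theta))^2 / (2*g)
vy = v*sin(theta) = 9.43 * sin(49.38 deg) = 7.1578 m/s
H = vy^2 / (2*g) = 51.2339 / (2*9.81)
H = 51.2339 / 19.62 = 2.6113 m

2.6113 m


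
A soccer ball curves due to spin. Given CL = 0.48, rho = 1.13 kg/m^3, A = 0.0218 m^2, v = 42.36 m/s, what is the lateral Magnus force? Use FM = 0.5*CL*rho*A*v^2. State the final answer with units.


FM = 0.5 * CL * rho * A * v^2
FM = 0.5 * 0.48 * 1.13 * 0.0218 * 42.36^2
v^2 = 1794.3696
FM = 0.5 * 0.48 * 1.13 * 0.0218 * 1794.3696 = 10.6086 N

10.6086 N


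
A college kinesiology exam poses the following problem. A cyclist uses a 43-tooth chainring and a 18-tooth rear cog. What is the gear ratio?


GR = front_teeth / rear_teeth
GR = 43 / 18
GR = 2.3889

2.3889


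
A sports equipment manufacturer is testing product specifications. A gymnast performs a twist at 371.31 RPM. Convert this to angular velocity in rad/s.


omega = RPM * 2 * pi / 60
omega = 371.31 * 2 * 3.14159 / 60
omega = 2333.0095 / 60 = 38.8835 rad/s

38.8835 rad/s


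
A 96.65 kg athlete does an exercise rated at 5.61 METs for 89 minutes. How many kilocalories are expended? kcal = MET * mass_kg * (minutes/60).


kcal = MET * mass * time_hr
Convert time: 89 min = 1.4833 hr
kcal = 5.61 * 96.65 * 1.4833
kcal = 804.273 kcal

804.273 kcal


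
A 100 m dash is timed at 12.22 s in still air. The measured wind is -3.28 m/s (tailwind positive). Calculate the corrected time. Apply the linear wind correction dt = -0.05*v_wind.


dt = -0.05 * v_wind = -0.05 * -3.28 = 0.164 s
t_corrected = t_still + dt = 12.22 + (0.164)
t_corrected = 12.384 s

12.384 s


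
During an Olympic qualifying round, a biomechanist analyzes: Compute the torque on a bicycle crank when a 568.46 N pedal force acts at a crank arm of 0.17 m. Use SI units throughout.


tau = F * d
tau = 568.46 * 0.17
tau = 96.6382 N*m

96.6382 N*m


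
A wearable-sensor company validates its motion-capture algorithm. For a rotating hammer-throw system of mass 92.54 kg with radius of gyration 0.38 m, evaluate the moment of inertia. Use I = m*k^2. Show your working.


I = m * k^2
I = 92.54 * 0.38^2
I = 92.54 * 0.1444 = 13.3628 kg*m^2

13.3628 kg*m^2


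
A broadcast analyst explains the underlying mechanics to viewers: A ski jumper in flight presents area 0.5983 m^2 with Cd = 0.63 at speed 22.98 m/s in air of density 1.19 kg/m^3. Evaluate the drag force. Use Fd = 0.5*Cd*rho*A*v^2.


Fd = 0.5 * Cd * rho * A * v^2
Fd = 0.5 * 0.63 * 1.19 * 0.5983 * 22.98^2
v^2 = 528.0804
Fd = 0.5 * 0.63 * 1.19 * 0.5983 * 528.0804 = 118.434 N

118.434 N


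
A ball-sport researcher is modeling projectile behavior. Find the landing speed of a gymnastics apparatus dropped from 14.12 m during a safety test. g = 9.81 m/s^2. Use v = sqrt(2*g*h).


v = sqrt(2 * g * h)
v = sqrt(2 * 9.81 * 14.12)
v = sqrt(277.0344) = 16.6444 m/s

16.6444 m/s


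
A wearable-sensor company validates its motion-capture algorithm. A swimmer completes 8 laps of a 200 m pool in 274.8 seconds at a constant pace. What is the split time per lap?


Split time = total_time / n_laps = 274.8 / 8
Split time = 34.35 s per lap

34.35 s


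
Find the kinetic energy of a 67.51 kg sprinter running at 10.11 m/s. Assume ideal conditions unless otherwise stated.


KE = 0.5 * m * v^2
KE = 0.5 * 67.51 * 10.11^2
KE = 0.5 * 67.51 * 102.2121 = 3450.1694 J

3450.1694 J


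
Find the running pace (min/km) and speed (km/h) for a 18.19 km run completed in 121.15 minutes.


Pace = time / distance = 121.15 min / 18.19 km = 6.6603 min/km
Speed = distance / time_in_hours = 18.19 / 2.0192 hr
Speed = 9.0087 km/h

6.6603 min/km, 9.0087 km/h


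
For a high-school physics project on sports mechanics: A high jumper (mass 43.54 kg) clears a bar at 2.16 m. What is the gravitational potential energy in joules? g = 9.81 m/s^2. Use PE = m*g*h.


PE = m * g * h
PE = 43.54 * 9.81 * 2.16
PE = 427.1274 * 2.16 = 922.5952 J

922.5952 J


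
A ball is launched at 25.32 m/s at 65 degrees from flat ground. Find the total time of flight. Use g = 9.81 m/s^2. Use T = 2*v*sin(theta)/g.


T = 2*v*sin(theta)/g
sin(theta) = sin(65 deg) = 0.9063
T = 2*25.32*0.9063 / 9.81
T = 45.8954 / 9.81 = 4.6784 s

4.6784 s


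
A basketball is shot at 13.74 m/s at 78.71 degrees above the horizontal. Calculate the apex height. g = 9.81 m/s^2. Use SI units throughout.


H = (v*sin(theta))^2 / (2*g)
vy = v*sin(theta) = 13.74 * sin(78.71 deg) = 13.4741 m/s
H = vy^2 / (2*g) = 181.5518 / (2*9.81)
H = 181.5518 / 19.62 = 9.2534 m

9.2534 m


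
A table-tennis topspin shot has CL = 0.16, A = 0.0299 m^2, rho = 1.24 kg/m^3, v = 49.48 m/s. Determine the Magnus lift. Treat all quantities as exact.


FM = 0.5 * CL * rho * A * v^2
FM = 0.5 * 0.16 * 1.24 * 0.0299 * 49.48^2
v^2 = 2448.2704
FM = 0.5 * 0.16 * 1.24 * 0.0299 * 2448.2704 = 7.2618 N

7.2618 N


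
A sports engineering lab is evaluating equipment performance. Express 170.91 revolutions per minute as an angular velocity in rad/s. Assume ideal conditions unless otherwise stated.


omega = RPM * 2 * pi / 60
omega = 170.91 * 2 * 3.14159 / 60
omega = 1073.8592 / 60 = 17.8977 rad/s

17.8977 rad/s


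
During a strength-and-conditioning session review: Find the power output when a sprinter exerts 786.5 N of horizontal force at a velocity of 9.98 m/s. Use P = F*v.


P = F * v
P = 786.5 * 9.98
P = 7849.27 W

7849.27 W


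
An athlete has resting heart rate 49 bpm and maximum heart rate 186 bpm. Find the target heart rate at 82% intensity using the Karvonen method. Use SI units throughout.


Target = HRrest + pct*(HRmax - HRrest)
Heart rate reserve = HRmax - HRrest = 186 - 49 = 137 bpm
Fraction = 82% = 0.82
Target = 49 + 0.82 * 137
Target = 49 + 112.34 = 161.34 bpm

161.34 bpm


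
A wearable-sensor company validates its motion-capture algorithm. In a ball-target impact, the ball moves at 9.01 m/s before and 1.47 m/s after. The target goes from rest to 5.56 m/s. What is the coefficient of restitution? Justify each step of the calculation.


e = (v2_after - v1_after) / (v1_before - v2_before)
Numerator = 5.56 - 1.47 = 4.09
Denominator = 9.01 - 0 = 9.01
e = 4.09 / 9.01 = 0.4539

0.4539


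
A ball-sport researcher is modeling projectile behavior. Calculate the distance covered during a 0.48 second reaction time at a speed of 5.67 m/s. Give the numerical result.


d = v * t
d = 5.67 * 0.48
d = 2.7216 m

2.7216 m


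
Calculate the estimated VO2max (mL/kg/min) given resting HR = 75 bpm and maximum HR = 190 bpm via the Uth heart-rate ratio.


VO2max = 15.3 * HRmax / HRrest
VO2max = 15.3 * 190 / 75
VO2max = 2907 / 75 = 38.76 mL/kg/min

38.76 mL/kg/min


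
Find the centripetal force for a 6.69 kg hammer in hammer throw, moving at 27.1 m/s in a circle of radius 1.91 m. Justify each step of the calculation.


Fc = m * v^2 / r
v^2 = 27.1^2 = 734.41
Fc = 6.69 * 734.41 / 1.91
Fc = 4913.2029 / 1.91 = 2572.3575 N

2572.3575 N


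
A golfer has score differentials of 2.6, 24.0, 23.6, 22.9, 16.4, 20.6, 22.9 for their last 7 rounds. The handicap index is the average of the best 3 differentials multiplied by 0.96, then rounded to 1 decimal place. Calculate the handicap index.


All differentials: 2.6, 24.0, 23.6, 22.9, 16.4, 20.6, 22.9
Sorted: 2.6, 16.4, 20.6, 22.9, 22.9, 23.6, 24.0
Best 3: 2.6, 16.4, 20.6
Average of best = 39.6 / 3 = 13.2
Raw index = 13.2 * 0.96 = 12.672
Handicap index = round(12.672, 1) = 12.7

12.7


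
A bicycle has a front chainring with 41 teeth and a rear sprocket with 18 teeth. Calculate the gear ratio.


GR = front_teeth / rear_teeth
GR = 41 / 18
GR = 2.2778

2.2778


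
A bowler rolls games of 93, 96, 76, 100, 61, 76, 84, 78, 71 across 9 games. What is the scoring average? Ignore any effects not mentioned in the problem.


Average = sum / n
Sum = 735
Average = 735 / 9 = 81.6667

81.6667


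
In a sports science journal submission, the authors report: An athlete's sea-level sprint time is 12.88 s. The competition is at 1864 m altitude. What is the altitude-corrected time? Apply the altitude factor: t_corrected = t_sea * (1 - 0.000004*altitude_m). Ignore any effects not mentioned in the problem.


Correction factor = 1 - 0.000004 * 1864 = 0.992544
t_corrected = t_sea * factor = 12.88 * 0.992544
t_corrected = 12.784 s

12.784 s


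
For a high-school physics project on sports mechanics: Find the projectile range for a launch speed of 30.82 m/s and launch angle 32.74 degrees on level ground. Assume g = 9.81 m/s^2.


R = v^2 * sin(2*theta) / g
Convert angle to radians: theta = 32.74 deg = 0.5714 rad
sin(2*theta) = sin(1.1428) = 0.9098
R = 30.82^2 * 0.9098 / 9.81
R = 949.8724 * 0.9098 / 9.81 = 88.0948 m

88.0948 m


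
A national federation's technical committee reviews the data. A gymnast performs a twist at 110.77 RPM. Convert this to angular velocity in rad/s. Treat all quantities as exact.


omega = RPM * 2 * pi / 60
omega = 110.77 * 2 * 3.14159 / 60
omega = 695.9884 / 60 = 11.5998 rad/s

11.5998 rad/s


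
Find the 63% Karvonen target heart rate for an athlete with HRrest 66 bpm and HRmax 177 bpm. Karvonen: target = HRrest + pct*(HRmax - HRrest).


Target = HRrest + pct*(HRmax - HRrest)
Heart rate reserve = HRmax - HRrest = 177 - 66 = 111 bpm
Fraction = 63% = 0.63
Target = 66 + 0.63 * 111
Target = 66 + 69.93 = 135.93 bpm

135.93 bpm


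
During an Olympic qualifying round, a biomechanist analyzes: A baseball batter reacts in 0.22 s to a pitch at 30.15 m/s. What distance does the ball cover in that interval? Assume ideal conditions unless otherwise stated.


d = v * t
d = 30.15 * 0.22
d = 6.633 m

6.633 m


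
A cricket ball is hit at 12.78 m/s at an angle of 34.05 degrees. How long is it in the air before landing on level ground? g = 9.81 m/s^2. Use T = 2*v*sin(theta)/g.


T = 2*v*sin(theta)/g
sin(theta) = sin(34.05 deg) = 0.5599
T = 2*12.78*0.5599 / 9.81
T = 14.3115 / 9.81 = 1.4589 s

1.4589 s


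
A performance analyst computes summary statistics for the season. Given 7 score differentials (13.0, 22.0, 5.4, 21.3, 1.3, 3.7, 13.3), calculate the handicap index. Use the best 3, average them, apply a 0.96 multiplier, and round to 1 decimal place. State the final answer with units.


All differentials: 13.0, 22.0, 5.4, 21.3, 1.3, 3.7, 13.3
Sorted: 1.3, 3.7, 5.4, 13.0, 13.3, 21.3, 22.0
Best 3: 1.3, 3.7, 5.4
Average of best = 10.4 / 3 = 3.4667
Raw index = 3.4667 * 0.96 = 3.328
Handicap index = round(3.328, 1) = 3.3

3.3


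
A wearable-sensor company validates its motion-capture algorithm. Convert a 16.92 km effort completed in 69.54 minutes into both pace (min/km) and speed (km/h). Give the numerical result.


Pace = time / distance = 69.54 min / 16.92 km = 4.1099 min/km
Speed = distance / time_in_hours = 16.92 / 1.159 hr
Speed = 14.5988 km/h

4.1099 min/km, 14.5988 km/h


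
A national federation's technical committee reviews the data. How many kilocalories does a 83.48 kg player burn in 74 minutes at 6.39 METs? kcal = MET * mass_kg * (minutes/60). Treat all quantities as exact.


kcal = MET * mass * time_hr
Convert time: 74 min = 1.2333 hr
kcal = 6.39 * 83.48 * 1.2333
kcal = 657.9059 kcal

657.9059 kcal


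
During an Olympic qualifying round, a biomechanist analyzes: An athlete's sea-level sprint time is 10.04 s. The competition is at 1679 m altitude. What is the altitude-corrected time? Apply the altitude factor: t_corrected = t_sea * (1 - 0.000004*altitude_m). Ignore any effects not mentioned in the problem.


Correction factor = 1 - 0.000004 * 1679 = 0.993284
t_corrected = t_sea * factor = 10.04 * 0.993284
t_corrected = 9.9726 s

9.9726 s


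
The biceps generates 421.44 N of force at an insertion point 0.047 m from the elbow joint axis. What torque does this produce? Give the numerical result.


tau = F * d
tau = 421.44 * 0.047
tau = 19.8077 N*m

19.8077 N*m


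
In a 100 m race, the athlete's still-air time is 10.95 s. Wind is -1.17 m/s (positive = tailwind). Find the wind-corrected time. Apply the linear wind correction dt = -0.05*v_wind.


dt = -0.05 * v_wind = -0.05 * -1.17 = 0.0585 s
t_corrected = t_still + dt = 10.95 + (0.0585)
t_corrected = 11.0085 s

11.0085 s


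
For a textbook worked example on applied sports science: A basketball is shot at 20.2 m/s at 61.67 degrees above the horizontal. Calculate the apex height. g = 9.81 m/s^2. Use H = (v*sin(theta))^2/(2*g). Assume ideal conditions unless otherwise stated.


H = (v*sin(theta))^2 / (2*g)
vy = v*sin(theta) = 20.2 * sin(61.67 deg) = 17.7806 m/s
H = vy^2 / (2*g) = 316.1507 / (2*9.81)
H = 316.1507 / 19.62 = 16.1137 m

16.1137 m


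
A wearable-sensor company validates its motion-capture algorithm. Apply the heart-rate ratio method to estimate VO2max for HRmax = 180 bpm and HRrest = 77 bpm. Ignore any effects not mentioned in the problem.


VO2max = 15.3 * HRmax / HRrest
VO2max = 15.3 * 180 / 77
VO2max = 2754 / 77 = 35.7662 mL/kg/min

35.7662 mL/kg/min


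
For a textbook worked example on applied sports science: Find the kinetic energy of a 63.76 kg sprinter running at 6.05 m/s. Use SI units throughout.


KE = 0.5 * m * v^2
KE = 0.5 * 63.76 * 6.05^2
KE = 0.5 * 63.76 * 36.6025 = 1166.8877 J

1166.8877 J


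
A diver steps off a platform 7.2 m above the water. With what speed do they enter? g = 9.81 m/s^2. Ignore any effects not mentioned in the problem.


v = sqrt(2 * g * h)
v = sqrt(2 * 9.81 * 7.2)
v = sqrt(141.264) = 11.8855 m/s

11.8855 m/s


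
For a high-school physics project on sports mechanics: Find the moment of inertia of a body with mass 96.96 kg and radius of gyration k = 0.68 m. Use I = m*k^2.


I = m * k^2
I = 96.96 * 0.68^2
I = 96.96 * 0.4624 = 44.8343 kg*m^2

44.8343 kg*m^2


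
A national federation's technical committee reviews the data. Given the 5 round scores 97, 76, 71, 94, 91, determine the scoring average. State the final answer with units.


Average = sum / n
Sum = 429
Average = 429 / 5 = 85.8

85.8


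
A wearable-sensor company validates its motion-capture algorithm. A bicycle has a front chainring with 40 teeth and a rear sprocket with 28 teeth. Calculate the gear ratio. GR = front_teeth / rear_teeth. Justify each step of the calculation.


GR = front_teeth / rear_teeth
GR = 40 / 28
GR = 1.4286

1.4286


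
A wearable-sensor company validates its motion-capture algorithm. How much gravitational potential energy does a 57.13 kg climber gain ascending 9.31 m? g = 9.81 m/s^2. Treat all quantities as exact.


PE = m * g * h
PE = 57.13 * 9.81 * 9.31
PE = 560.4453 * 9.31 = 5217.7457 J

5217.7457 J


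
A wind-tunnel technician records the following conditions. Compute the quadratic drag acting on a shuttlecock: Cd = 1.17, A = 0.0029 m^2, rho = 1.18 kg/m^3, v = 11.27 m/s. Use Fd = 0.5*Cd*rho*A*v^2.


Fd = 0.5 * Cd * rho * A * v^2
Fd = 0.5 * 1.17 * 1.18 * 0.0029 * 11.27^2
v^2 = 127.0129
Fd = 0.5 * 1.17 * 1.18 * 0.0029 * 127.0129 = 0.2543 N

0.2543 N


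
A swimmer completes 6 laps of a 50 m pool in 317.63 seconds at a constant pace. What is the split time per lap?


Split time = total_time / n_laps = 317.63 / 6
Split time = 52.9383 s per lap

52.9383 s


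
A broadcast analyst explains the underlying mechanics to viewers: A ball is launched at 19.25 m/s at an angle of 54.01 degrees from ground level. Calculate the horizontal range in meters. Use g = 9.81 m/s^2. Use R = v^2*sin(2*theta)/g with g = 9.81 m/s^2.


R = v^2 * sin(2*theta) / g
Convert angle to radians: theta = 54.01 deg = 0.9427 rad
sin(2*theta) = sin(1.8853) = 0.9509
R = 19.25^2 * 0.9509 / 9.81
R = 370.5625 * 0.9509 / 9.81 = 35.9211 m

35.9211 m


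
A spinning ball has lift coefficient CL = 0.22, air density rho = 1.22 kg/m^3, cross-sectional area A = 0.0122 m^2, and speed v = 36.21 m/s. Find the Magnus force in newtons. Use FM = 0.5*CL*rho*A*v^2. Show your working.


FM = 0.5 * CL * rho * A * v^2
FM = 0.5 * 0.22 * 1.22 * 0.0122 * 36.21^2
v^2 = 1311.1641
FM = 0.5 * 0.22 * 1.22 * 0.0122 * 1311.1641 = 2.1467 N

2.1467 N


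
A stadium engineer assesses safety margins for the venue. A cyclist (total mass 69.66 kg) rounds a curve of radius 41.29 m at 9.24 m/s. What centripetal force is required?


Fc = m * v^2 / r
v^2 = 9.24^2 = 85.3776
Fc = 69.66 * 85.3776 / 41.29
Fc = 5947.4036 / 41.29 = 144.0398 N

144.0398 N


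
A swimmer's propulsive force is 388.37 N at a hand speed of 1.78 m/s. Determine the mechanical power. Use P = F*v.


P = F * v
P = 388.37 * 1.78
P = 691.2986 W

691.2986 W


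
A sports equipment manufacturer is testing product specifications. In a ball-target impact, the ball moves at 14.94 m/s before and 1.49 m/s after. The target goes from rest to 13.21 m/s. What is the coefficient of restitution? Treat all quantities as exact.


e = (v2_after - v1_after) / (v1_before - v2_before)
Numerator = 13.21 - 1.49 = 11.72
Denominator = 14.94 - 0 = 14.94
e = 11.72 / 14.94 = 0.7845

0.7845


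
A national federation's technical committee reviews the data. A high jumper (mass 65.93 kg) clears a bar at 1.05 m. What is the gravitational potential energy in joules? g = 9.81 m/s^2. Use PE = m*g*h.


PE = m * g * h
PE = 65.93 * 9.81 * 1.05
PE = 646.7733 * 1.05 = 679.112 J

679.112 J


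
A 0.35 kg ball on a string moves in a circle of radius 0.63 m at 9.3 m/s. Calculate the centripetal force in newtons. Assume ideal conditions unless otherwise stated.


Fc = m * v^2 / r
v^2 = 9.3^2 = 86.49
Fc = 0.35 * 86.49 / 0.63
Fc = 30.2715 / 0.63 = 48.05 N

48.05 N


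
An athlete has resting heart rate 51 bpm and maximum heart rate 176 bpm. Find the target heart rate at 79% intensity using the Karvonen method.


Target = HRrest + pct*(HRmax - HRrest)
Heart rate reserve = HRmax - HRrest = 176 - 51 = 125 bpm
Fraction = 79% = 0.79
Target = 51 + 0.79 * 125
Target = 51 + 98.75 = 149.75 bpm

149.75 bpm


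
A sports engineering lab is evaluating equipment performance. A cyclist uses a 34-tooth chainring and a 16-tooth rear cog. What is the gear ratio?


GR = front_teeth / rear_teeth
GR = 34 / 16
GR = 2.125

2.125


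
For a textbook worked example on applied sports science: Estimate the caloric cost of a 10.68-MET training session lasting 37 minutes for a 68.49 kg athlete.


kcal = MET * mass * time_hr
Convert time: 37 min = 0.6167 hr
kcal = 10.68 * 68.49 * 0.6167
kcal = 451.0751 kcal

451.0751 kcal


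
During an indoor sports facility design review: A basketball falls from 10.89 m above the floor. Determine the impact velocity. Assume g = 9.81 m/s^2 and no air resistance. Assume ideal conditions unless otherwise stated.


v = sqrt(2 * g * h)
v = sqrt(2 * 9.81 * 10.89)
v = sqrt(213.6618) = 14.6172 m/s

14.6172 m/s


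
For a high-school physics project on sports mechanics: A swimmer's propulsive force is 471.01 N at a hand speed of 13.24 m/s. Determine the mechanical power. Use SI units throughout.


P = F * v
P = 471.01 * 13.24
P = 6236.1724 W

6236.1724 W


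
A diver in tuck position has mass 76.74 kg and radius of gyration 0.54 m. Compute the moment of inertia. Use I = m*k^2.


I = m * k^2
I = 76.74 * 0.54^2
I = 76.74 * 0.2916 = 22.3774 kg*m^2

22.3774 kg*m^2


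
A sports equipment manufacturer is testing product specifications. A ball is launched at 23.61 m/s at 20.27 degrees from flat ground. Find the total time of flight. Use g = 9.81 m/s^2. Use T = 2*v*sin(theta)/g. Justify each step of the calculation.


T = 2*v*sin(theta)/g
sin(theta) = sin(20.27 deg) = 0.3464
T = 2*23.61*0.3464 / 9.81
T = 16.3591 / 9.81 = 1.6676 s

1.6676 s


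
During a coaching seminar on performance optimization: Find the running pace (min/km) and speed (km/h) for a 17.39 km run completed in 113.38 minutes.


Pace = time / distance = 113.38 min / 17.39 km = 6.5198 min/km
Speed = distance / time_in_hours = 17.39 / 1.8897 hr
Speed = 9.2027 km/h

6.5198 min/km, 9.2027 km/h
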